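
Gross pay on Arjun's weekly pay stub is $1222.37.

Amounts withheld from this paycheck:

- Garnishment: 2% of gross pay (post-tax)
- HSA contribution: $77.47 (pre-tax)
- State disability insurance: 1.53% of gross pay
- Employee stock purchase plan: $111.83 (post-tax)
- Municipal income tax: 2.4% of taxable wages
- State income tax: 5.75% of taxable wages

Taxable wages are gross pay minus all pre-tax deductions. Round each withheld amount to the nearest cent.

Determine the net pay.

HSA contribution: $77.47
Taxable wages = $1222.37 − $77.47 = $1144.90
State income tax: $1144.90 × 0.0575 = $65.83
Municipal income tax: $1144.90 × 0.024 = $27.48
State disability insurance: $1222.37 × 0.0153 = $18.70
Employee stock purchase plan: $111.83
Garnishment: $1222.37 × 0.02 = $24.45
Total deductions = $77.47 + $65.83 + $27.48 + $18.70 + $111.83 + $24.45 = $325.76
Net pay = $1222.37 − $325.76 = $896.61

$896.61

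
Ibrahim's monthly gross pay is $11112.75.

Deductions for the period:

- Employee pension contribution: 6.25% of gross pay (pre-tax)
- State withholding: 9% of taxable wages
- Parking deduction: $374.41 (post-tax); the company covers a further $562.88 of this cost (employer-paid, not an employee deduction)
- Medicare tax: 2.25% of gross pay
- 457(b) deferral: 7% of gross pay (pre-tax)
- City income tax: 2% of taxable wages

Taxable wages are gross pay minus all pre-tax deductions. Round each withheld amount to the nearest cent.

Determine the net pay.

Employee pension contribution: $11112.75 × 0.0625 = $694.55
457(b) deferral: $11112.75 × 0.07 = $777.89
Pre-tax total = $694.55 + $777.89 = $1472.44
Taxable wages = $11112.75 − $1472.44 = $9640.31
City income tax: $9640.31 × 0.02 = $192.81
State withholding: $9640.31 × 0.09 = $867.63
Medicare tax: $11112.75 × 0.0225 = $250.04
Parking deduction: $374.41
(Employer's $562.88 toward parking deduction is not withheld from the employee.)
Total deductions = $694.55 + $777.89 + $192.81 + $867.63 + $250.04 + $374.41 = $3157.33
Net pay = $11112.75 − $3157.33 = $7955.42

$7955.42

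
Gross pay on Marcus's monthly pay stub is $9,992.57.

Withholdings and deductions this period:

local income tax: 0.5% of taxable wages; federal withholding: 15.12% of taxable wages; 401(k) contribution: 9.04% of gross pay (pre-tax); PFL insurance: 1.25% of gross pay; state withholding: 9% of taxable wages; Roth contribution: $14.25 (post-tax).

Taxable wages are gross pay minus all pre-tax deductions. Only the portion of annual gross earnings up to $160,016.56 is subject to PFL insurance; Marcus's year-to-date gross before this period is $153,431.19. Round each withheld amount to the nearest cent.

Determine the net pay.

$6,754.90

401(k) contribution: $9,992.57 × 0.0904 = $903.33
Taxable wages = $9,992.57 − $903.33 = $9,089.24
Federal withholding: $9,089.24 × 0.1512 = $1,374.29
Local income tax: $9,089.24 × 0.005 = $45.45
State withholding: $9,089.24 × 0.09 = $818.03
PFL insurance: only $160,016.56 − $153,431.19 = $6,585.37 of this check is subject → $6,585.37 × 0.0125 = $82.32
Roth contribution: $14.25
Total deductions = $903.33 + $1,374.29 + $45.45 + $818.03 + $82.32 + $14.25 = $3,237.67
Net pay = $9,992.57 − $3,237.67 = $6,754.90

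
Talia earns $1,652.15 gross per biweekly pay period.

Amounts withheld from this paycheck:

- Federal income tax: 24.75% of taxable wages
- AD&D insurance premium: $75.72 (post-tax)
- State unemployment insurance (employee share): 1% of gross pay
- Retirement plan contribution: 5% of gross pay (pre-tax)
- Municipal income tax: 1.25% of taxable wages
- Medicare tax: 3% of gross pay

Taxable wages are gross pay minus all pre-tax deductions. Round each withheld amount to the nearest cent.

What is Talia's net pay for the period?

Retirement plan contribution: $1,652.15 × 0.05 = $82.61
Taxable wages = $1,652.15 − $82.61 = $1,569.54
Federal income tax: $1,569.54 × 0.2475 = $388.46
Municipal income tax: $1,569.54 × 0.0125 = $19.62
State unemployment insurance (employee share): $1,652.15 × 0.01 = $16.52
Medicare tax: $1,652.15 × 0.03 = $49.56
AD&D insurance premium: $75.72
Total deductions = $82.61 + $388.46 + $19.62 + $16.52 + $49.56 + $75.72 = $632.49
Net pay = $1,652.15 − $632.49 = $1,019.66

$1,019.66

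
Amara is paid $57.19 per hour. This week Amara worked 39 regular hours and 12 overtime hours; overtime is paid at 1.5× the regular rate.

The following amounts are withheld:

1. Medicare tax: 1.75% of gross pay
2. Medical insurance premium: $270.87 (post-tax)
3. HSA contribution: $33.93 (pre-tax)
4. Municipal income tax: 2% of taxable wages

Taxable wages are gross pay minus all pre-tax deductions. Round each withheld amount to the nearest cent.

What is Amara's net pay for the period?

Regular pay: 39 × $57.19 = $2,230.41
Overtime pay: 12 × $57.19 × 1.5 = $1,029.42
Gross pay = $2,230.41 + $1,029.42 = $3,259.83
HSA contribution: $33.93
Taxable wages = $3,259.83 − $33.93 = $3,225.90
Municipal income tax: $3,225.90 × 0.02 = $64.52
Medicare tax: $3,259.83 × 0.0175 = $57.05
Medical insurance premium: $270.87
Total deductions = $33.93 + $64.52 + $57.05 + $270.87 = $426.37
Net pay = $3,259.83 − $426.37 = $2,833.46

$2,833.46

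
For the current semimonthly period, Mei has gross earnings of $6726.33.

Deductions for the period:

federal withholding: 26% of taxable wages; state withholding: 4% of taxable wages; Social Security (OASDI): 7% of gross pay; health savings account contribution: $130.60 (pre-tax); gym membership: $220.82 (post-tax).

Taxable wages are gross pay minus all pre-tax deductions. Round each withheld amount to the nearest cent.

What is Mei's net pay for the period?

$3925.35

Health savings account contribution: $130.60
Taxable wages = $6726.33 − $130.60 = $6595.73
Federal withholding: $6595.73 × 0.26 = $1714.89
State withholding: $6595.73 × 0.04 = $263.83
Social Security (OASDI): $6726.33 × 0.07 = $470.84
Gym membership: $220.82
Total deductions = $130.60 + $1714.89 + $263.83 + $470.84 + $220.82 = $2800.98
Net pay = $6726.33 − $2800.98 = $3925.35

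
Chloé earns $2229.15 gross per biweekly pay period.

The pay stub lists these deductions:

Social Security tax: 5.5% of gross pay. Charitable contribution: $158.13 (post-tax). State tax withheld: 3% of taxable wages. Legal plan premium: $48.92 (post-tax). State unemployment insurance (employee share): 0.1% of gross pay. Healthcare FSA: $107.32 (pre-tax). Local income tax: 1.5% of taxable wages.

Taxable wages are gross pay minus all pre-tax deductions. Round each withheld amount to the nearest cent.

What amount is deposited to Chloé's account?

$1694.47

Healthcare FSA: $107.32
Taxable wages = $2229.15 − $107.32 = $2121.83
Local income tax: $2121.83 × 0.015 = $31.83
State tax withheld: $2121.83 × 0.03 = $63.65
State unemployment insurance (employee share): $2229.15 × 0.001 = $2.23
Social Security tax: $2229.15 × 0.055 = $122.60
Legal plan premium: $48.92
Charitable contribution: $158.13
Total deductions = $107.32 + $31.83 + $63.65 + $2.23 + $122.60 + $48.92 + $158.13 = $534.68
Net pay = $2229.15 − $534.68 = $1694.47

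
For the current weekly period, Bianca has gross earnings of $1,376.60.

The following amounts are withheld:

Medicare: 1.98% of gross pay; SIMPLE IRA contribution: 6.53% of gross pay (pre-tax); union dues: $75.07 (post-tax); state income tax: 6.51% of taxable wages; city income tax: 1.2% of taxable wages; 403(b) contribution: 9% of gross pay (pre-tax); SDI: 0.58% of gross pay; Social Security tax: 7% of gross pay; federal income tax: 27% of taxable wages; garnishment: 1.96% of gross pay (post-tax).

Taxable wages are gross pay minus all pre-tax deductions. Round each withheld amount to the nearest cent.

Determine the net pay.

403(b) contribution: $1,376.60 × 0.09 = $123.89
SIMPLE IRA contribution: $1,376.60 × 0.0653 = $89.89
Pre-tax total = $123.89 + $89.89 = $213.78
Taxable wages = $1,376.60 − $213.78 = $1,162.82
State income tax: $1,162.82 × 0.0651 = $75.70
Federal income tax: $1,162.82 × 0.27 = $313.96
City income tax: $1,162.82 × 0.012 = $13.95
SDI: $1,376.60 × 0.0058 = $7.98
Medicare: $1,376.60 × 0.0198 = $27.26
Social Security tax: $1,376.60 × 0.07 = $96.36
Union dues: $75.07
Garnishment: $1,376.60 × 0.0196 = $26.98
Total deductions = $123.89 + $89.89 + $75.70 + $313.96 + $13.95 + $7.98 + $27.26 + $96.36 + $75.07 + $26.98 = $851.04
Net pay = $1,376.60 − $851.04 = $525.56

$525.56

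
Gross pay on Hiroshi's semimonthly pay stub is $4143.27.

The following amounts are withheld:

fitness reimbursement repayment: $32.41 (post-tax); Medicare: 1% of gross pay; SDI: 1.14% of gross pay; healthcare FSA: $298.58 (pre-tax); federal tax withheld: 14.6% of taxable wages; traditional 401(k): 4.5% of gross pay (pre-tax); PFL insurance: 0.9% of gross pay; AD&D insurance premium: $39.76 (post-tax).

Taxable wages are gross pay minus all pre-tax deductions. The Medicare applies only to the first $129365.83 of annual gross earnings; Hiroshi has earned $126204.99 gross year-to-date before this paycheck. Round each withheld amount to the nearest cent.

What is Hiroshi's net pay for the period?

Traditional 401(k): $4143.27 × 0.045 = $186.45
Healthcare FSA: $298.58
Pre-tax total = $186.45 + $298.58 = $485.03
Taxable wages = $4143.27 − $485.03 = $3658.24
Federal tax withheld: $3658.24 × 0.146 = $534.10
PFL insurance: $4143.27 × 0.009 = $37.29
Medicare: only $129365.83 − $126204.99 = $3160.84 of this check is subject → $3160.84 × 0.01 = $31.61
SDI: $4143.27 × 0.0114 = $47.23
AD&D insurance premium: $39.76
Fitness reimbursement repayment: $32.41
Total deductions = $186.45 + $298.58 + $534.10 + $37.29 + $31.61 + $47.23 + $39.76 + $32.41 = $1207.43
Net pay = $4143.27 − $1207.43 = $2935.84

$2935.84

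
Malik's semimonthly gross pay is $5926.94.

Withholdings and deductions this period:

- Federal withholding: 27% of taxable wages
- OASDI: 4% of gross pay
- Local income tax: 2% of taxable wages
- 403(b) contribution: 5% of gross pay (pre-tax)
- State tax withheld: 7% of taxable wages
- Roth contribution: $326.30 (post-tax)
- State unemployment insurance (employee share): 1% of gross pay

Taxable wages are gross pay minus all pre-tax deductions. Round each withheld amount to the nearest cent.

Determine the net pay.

$2980.93

403(b) contribution: $5926.94 × 0.05 = $296.35
Taxable wages = $5926.94 − $296.35 = $5630.59
State tax withheld: $5630.59 × 0.07 = $394.14
Local income tax: $5630.59 × 0.02 = $112.61
Federal withholding: $5630.59 × 0.27 = $1520.26
OASDI: $5926.94 × 0.04 = $237.08
State unemployment insurance (employee share): $5926.94 × 0.01 = $59.27
Roth contribution: $326.30
Total deductions = $296.35 + $394.14 + $112.61 + $1520.26 + $237.08 + $59.27 + $326.30 = $2946.01
Net pay = $5926.94 − $2946.01 = $2980.93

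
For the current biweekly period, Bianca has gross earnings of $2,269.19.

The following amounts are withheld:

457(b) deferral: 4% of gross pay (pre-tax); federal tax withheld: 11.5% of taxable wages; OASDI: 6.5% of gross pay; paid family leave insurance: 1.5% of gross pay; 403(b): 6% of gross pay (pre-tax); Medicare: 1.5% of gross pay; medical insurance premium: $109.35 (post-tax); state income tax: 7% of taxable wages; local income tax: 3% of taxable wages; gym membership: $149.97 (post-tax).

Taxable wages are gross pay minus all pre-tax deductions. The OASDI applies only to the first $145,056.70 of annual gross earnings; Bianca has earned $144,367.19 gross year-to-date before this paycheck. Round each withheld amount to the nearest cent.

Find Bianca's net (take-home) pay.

$1,230.96

457(b) deferral: $2,269.19 × 0.04 = $90.77
403(b): $2,269.19 × 0.06 = $136.15
Pre-tax total = $90.77 + $136.15 = $226.92
Taxable wages = $2,269.19 − $226.92 = $2,042.27
Local income tax: $2,042.27 × 0.03 = $61.27
Federal tax withheld: $2,042.27 × 0.115 = $234.86
State income tax: $2,042.27 × 0.07 = $142.96
Paid family leave insurance: $2,269.19 × 0.015 = $34.04
Medicare: $2,269.19 × 0.015 = $34.04
OASDI: only $145,056.70 − $144,367.19 = $689.51 of this check is subject → $689.51 × 0.065 = $44.82
Gym membership: $149.97
Medical insurance premium: $109.35
Total deductions = $90.77 + $136.15 + $61.27 + $234.86 + $142.96 + $34.04 + $34.04 + $44.82 + $149.97 + $109.35 = $1,038.23
Net pay = $2,269.19 − $1,038.23 = $1,230.96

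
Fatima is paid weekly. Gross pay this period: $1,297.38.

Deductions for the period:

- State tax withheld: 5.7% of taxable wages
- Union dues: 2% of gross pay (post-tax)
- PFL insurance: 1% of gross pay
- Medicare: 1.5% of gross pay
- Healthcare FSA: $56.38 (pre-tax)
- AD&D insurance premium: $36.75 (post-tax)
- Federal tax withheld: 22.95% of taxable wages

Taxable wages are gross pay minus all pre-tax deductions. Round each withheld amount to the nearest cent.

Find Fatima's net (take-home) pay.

$790.32

Healthcare FSA: $56.38
Taxable wages = $1,297.38 − $56.38 = $1,241.00
State tax withheld: $1,241.00 × 0.057 = $70.74
Federal tax withheld: $1,241.00 × 0.2295 = $284.81
Medicare: $1,297.38 × 0.015 = $19.46
PFL insurance: $1,297.38 × 0.01 = $12.97
Union dues: $1,297.38 × 0.02 = $25.95
AD&D insurance premium: $36.75
Total deductions = $56.38 + $70.74 + $284.81 + $19.46 + $12.97 + $25.95 + $36.75 = $507.06
Net pay = $1,297.38 − $507.06 = $790.32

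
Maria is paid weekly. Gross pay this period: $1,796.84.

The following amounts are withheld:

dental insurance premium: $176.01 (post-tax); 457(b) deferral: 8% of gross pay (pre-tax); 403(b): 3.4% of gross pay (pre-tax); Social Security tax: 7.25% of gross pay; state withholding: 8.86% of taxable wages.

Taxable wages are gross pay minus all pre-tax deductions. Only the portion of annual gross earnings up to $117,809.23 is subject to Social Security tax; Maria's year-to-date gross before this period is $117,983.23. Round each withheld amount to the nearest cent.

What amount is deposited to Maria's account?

403(b): $1,796.84 × 0.034 = $61.09
457(b) deferral: $1,796.84 × 0.08 = $143.75
Pre-tax total = $61.09 + $143.75 = $204.84
Taxable wages = $1,796.84 − $204.84 = $1,592.00
State withholding: $1,592.00 × 0.0886 = $141.05
Social Security tax: annual cap $117,809.23 already reached (YTD $117,983.23), so $0.00
Dental insurance premium: $176.01
Total deductions = $61.09 + $143.75 + $141.05 + $0.00 + $176.01 = $521.90
Net pay = $1,796.84 − $521.90 = $1,274.94

$1,274.94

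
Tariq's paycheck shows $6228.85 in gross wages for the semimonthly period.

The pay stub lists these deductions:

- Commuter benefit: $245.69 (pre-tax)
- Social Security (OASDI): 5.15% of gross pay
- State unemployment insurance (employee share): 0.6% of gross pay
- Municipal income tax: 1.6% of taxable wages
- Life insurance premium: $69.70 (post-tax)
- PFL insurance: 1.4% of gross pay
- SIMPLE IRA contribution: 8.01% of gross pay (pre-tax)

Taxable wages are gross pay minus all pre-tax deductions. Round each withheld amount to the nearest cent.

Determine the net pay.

$4881.42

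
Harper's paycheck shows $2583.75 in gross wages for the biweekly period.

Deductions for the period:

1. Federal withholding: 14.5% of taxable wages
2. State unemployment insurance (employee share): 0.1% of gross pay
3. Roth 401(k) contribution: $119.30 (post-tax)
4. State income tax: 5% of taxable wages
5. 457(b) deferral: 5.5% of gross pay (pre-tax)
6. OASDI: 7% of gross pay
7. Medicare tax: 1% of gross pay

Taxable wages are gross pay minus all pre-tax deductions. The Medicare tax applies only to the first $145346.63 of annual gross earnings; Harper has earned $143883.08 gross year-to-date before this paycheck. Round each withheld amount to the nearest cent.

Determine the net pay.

457(b) deferral: $2583.75 × 0.055 = $142.11
Taxable wages = $2583.75 − $142.11 = $2441.64
Federal withholding: $2441.64 × 0.145 = $354.04
State income tax: $2441.64 × 0.05 = $122.08
Medicare tax: only $145346.63 − $143883.08 = $1463.55 of this check is subject → $1463.55 × 0.01 = $14.64
State unemployment insurance (employee share): $2583.75 × 0.001 = $2.58
OASDI: $2583.75 × 0.07 = $180.86
Roth 401(k) contribution: $119.30
Total deductions = $142.11 + $354.04 + $122.08 + $14.64 + $2.58 + $180.86 + $119.30 = $935.61
Net pay = $2583.75 − $935.61 = $1648.14

$1648.14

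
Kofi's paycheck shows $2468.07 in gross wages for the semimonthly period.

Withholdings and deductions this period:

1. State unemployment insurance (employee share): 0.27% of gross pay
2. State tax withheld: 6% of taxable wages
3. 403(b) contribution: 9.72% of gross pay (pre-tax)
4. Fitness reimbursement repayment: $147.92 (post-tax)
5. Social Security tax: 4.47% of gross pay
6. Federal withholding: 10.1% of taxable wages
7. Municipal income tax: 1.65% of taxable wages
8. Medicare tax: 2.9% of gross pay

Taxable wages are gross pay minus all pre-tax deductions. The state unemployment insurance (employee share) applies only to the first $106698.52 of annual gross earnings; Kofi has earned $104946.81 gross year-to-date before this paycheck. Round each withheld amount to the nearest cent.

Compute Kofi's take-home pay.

403(b) contribution: $2468.07 × 0.0972 = $239.90
Taxable wages = $2468.07 − $239.90 = $2228.17
Federal withholding: $2228.17 × 0.101 = $225.05
State tax withheld: $2228.17 × 0.06 = $133.69
Municipal income tax: $2228.17 × 0.0165 = $36.76
State unemployment insurance (employee share): only $106698.52 − $104946.81 = $1751.71 of this check is subject → $1751.71 × 0.0027 = $4.73
Social Security tax: $2468.07 × 0.0447 = $110.32
Medicare tax: $2468.07 × 0.029 = $71.57
Fitness reimbursement repayment: $147.92
Total deductions = $239.90 + $225.05 + $133.69 + $36.76 + $4.73 + $110.32 + $71.57 + $147.92 = $969.94
Net pay = $2468.07 − $969.94 = $1498.13

$1498.13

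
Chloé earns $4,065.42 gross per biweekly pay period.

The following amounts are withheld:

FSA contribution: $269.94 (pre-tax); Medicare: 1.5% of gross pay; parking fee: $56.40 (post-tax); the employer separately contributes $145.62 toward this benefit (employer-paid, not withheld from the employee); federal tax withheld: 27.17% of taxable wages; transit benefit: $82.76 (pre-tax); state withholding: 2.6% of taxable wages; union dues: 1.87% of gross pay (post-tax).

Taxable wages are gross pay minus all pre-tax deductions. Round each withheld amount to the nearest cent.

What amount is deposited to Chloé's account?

$2,414.04

Transit benefit: $82.76
FSA contribution: $269.94
Pre-tax total = $82.76 + $269.94 = $352.70
Taxable wages = $4,065.42 − $352.70 = $3,712.72
State withholding: $3,712.72 × 0.026 = $96.53
Federal tax withheld: $3,712.72 × 0.2717 = $1,008.75
Medicare: $4,065.42 × 0.015 = $60.98
Union dues: $4,065.42 × 0.0187 = $76.02
Parking fee: $56.40
(Employer's $145.62 toward parking fee is not withheld from the employee.)
Total deductions = $82.76 + $269.94 + $96.53 + $1,008.75 + $60.98 + $76.02 + $56.40 = $1,651.38
Net pay = $4,065.42 − $1,651.38 = $2,414.04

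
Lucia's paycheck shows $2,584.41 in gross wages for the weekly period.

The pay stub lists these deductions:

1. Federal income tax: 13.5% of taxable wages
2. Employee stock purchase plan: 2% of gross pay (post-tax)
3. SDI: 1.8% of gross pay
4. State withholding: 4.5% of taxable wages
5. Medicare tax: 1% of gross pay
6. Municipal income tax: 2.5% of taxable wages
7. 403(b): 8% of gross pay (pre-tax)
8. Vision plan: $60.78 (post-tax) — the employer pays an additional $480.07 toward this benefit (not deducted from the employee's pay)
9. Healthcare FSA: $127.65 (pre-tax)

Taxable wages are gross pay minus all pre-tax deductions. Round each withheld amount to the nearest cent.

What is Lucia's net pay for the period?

Healthcare FSA: $127.65
403(b): $2,584.41 × 0.08 = $206.75
Pre-tax total = $127.65 + $206.75 = $334.40
Taxable wages = $2,584.41 − $334.40 = $2,250.01
State withholding: $2,250.01 × 0.045 = $101.25
Federal income tax: $2,250.01 × 0.135 = $303.75
Municipal income tax: $2,250.01 × 0.025 = $56.25
SDI: $2,584.41 × 0.018 = $46.52
Medicare tax: $2,584.41 × 0.01 = $25.84
Employee stock purchase plan: $2,584.41 × 0.02 = $51.69
Vision plan: $60.78
(Employer's $480.07 toward vision plan is not withheld from the employee.)
Total deductions = $127.65 + $206.75 + $101.25 + $303.75 + $56.25 + $46.52 + $25.84 + $51.69 + $60.78 = $980.48
Net pay = $2,584.41 − $980.48 = $1,603.93

$1,603.93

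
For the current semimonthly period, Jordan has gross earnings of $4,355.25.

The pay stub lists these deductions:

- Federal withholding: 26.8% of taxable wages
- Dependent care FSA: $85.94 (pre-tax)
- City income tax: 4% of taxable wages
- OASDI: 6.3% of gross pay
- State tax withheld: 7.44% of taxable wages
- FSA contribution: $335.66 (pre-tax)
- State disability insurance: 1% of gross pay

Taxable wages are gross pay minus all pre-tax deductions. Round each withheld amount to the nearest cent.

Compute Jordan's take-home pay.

FSA contribution: $335.66
Dependent care FSA: $85.94
Pre-tax total = $335.66 + $85.94 = $421.60
Taxable wages = $4,355.25 − $421.60 = $3,933.65
State tax withheld: $3,933.65 × 0.0744 = $292.66
Federal withholding: $3,933.65 × 0.268 = $1,054.22
City income tax: $3,933.65 × 0.04 = $157.35
OASDI: $4,355.25 × 0.063 = $274.38
State disability insurance: $4,355.25 × 0.01 = $43.55
Total deductions = $335.66 + $85.94 + $292.66 + $1,054.22 + $157.35 + $274.38 + $43.55 = $2,243.76
Net pay = $4,355.25 − $2,243.76 = $2,111.49

$2,111.49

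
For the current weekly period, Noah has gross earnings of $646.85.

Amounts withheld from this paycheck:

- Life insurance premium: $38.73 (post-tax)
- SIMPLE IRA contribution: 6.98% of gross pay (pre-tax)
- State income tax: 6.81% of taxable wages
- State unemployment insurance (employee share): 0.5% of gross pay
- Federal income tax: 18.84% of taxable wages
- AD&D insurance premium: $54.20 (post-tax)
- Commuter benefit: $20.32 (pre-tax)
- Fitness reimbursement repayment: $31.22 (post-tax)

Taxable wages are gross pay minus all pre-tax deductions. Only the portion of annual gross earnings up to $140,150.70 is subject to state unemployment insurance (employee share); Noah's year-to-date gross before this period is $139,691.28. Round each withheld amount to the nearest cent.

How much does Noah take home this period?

Commuter benefit: $20.32
SIMPLE IRA contribution: $646.85 × 0.0698 = $45.15
Pre-tax total = $20.32 + $45.15 = $65.47
Taxable wages = $646.85 − $65.47 = $581.38
State income tax: $581.38 × 0.0681 = $39.59
Federal income tax: $581.38 × 0.1884 = $109.53
State unemployment insurance (employee share): only $140,150.70 − $139,691.28 = $459.42 of this check is subject → $459.42 × 0.005 = $2.30
Fitness reimbursement repayment: $31.22
AD&D insurance premium: $54.20
Life insurance premium: $38.73
Total deductions = $20.32 + $45.15 + $39.59 + $109.53 + $2.30 + $31.22 + $54.20 + $38.73 = $341.04
Net pay = $646.85 − $341.04 = $305.81

$305.81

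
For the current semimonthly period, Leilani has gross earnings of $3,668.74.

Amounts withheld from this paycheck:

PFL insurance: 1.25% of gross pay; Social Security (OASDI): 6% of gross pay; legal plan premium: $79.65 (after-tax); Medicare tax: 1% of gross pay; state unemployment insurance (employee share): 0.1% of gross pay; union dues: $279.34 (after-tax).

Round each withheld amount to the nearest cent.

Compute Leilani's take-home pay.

PFL insurance: $3,668.74 × 0.0125 = $45.86
Medicare tax: $3,668.74 × 0.01 = $36.69
State unemployment insurance (employee share): $3,668.74 × 0.001 = $3.67
Social Security (OASDI): $3,668.74 × 0.06 = $220.12
Legal plan premium: $79.65
Union dues: $279.34
Total deductions = $45.86 + $36.69 + $3.67 + $220.12 + $79.65 + $279.34 = $665.33
Net pay = $3,668.74 − $665.33 = $3,003.41

$3,003.41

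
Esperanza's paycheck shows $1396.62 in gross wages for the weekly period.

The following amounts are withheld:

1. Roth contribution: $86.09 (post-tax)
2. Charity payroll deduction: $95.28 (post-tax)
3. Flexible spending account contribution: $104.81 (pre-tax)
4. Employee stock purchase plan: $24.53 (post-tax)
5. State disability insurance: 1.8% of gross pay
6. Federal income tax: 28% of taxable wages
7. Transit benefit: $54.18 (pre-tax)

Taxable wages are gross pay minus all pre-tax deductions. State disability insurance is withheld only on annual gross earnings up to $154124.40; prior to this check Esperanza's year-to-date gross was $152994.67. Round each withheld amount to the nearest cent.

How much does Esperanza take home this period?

$664.85

Transit benefit: $54.18
Flexible spending account contribution: $104.81
Pre-tax total = $54.18 + $104.81 = $158.99
Taxable wages = $1396.62 − $158.99 = $1237.63
Federal income tax: $1237.63 × 0.28 = $346.54
State disability insurance: only $154124.40 − $152994.67 = $1129.73 of this check is subject → $1129.73 × 0.018 = $20.34
Roth contribution: $86.09
Employee stock purchase plan: $24.53
Charity payroll deduction: $95.28
Total deductions = $54.18 + $104.81 + $346.54 + $20.34 + $86.09 + $24.53 + $95.28 = $731.77
Net pay = $1396.62 − $731.77 = $664.85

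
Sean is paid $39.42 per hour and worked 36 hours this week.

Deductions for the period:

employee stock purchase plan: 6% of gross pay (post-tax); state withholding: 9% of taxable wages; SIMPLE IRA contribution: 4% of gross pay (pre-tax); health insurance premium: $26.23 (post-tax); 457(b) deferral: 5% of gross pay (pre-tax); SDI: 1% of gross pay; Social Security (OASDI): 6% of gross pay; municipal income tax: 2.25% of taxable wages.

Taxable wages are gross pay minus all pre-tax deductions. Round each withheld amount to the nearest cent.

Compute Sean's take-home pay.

$935.39

Gross pay: 36 × $39.42 = $1,419.12
457(b) deferral: $1,419.12 × 0.05 = $70.96
SIMPLE IRA contribution: $1,419.12 × 0.04 = $56.76
Pre-tax total = $70.96 + $56.76 = $127.72
Taxable wages = $1,419.12 − $127.72 = $1,291.40
Municipal income tax: $1,291.40 × 0.0225 = $29.06
State withholding: $1,291.40 × 0.09 = $116.23
Social Security (OASDI): $1,419.12 × 0.06 = $85.15
SDI: $1,419.12 × 0.01 = $14.19
Employee stock purchase plan: $1,419.12 × 0.06 = $85.15
Health insurance premium: $26.23
Total deductions = $70.96 + $56.76 + $29.06 + $116.23 + $85.15 + $14.19 + $85.15 + $26.23 = $483.73
Net pay = $1,419.12 − $483.73 = $935.39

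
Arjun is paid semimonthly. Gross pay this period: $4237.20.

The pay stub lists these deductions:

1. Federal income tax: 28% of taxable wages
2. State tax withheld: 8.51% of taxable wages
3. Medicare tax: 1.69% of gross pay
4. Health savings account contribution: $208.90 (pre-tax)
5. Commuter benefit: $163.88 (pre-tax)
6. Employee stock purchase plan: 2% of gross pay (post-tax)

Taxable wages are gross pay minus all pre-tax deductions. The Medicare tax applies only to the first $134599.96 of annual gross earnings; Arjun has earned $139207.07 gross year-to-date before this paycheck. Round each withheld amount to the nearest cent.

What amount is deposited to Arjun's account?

$2368.78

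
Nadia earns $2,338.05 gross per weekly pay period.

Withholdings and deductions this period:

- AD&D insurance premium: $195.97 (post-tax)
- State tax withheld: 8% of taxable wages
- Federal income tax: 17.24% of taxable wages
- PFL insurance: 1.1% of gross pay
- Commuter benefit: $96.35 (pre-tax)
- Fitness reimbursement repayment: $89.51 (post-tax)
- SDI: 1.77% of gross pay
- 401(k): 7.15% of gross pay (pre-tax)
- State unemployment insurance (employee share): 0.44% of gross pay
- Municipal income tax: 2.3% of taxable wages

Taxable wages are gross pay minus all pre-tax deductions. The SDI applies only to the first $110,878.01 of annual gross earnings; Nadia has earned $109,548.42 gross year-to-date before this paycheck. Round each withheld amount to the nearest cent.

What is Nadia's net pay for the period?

$1,158.19

401(k): $2,338.05 × 0.0715 = $167.17
Commuter benefit: $96.35
Pre-tax total = $167.17 + $96.35 = $263.52
Taxable wages = $2,338.05 − $263.52 = $2,074.53
State tax withheld: $2,074.53 × 0.08 = $165.96
Federal income tax: $2,074.53 × 0.1724 = $357.65
Municipal income tax: $2,074.53 × 0.023 = $47.71
SDI: only $110,878.01 − $109,548.42 = $1,329.59 of this check is subject → $1,329.59 × 0.0177 = $23.53
State unemployment insurance (employee share): $2,338.05 × 0.0044 = $10.29
PFL insurance: $2,338.05 × 0.011 = $25.72
AD&D insurance premium: $195.97
Fitness reimbursement repayment: $89.51
Total deductions = $167.17 + $96.35 + $165.96 + $357.65 + $47.71 + $23.53 + $10.29 + $25.72 + $195.97 + $89.51 = $1,179.86
Net pay = $2,338.05 − $1,179.86 = $1,158.19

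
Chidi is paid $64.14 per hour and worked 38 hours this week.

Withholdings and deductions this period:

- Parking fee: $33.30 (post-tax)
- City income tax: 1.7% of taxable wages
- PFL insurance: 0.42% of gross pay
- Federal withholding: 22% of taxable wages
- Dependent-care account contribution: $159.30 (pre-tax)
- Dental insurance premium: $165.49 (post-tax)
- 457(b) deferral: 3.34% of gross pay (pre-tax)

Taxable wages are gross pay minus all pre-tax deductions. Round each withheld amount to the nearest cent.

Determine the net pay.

Gross pay: 38 × $64.14 = $2,437.32
Dependent-care account contribution: $159.30
457(b) deferral: $2,437.32 × 0.0334 = $81.41
Pre-tax total = $159.30 + $81.41 = $240.71
Taxable wages = $2,437.32 − $240.71 = $2,196.61
City income tax: $2,196.61 × 0.017 = $37.34
Federal withholding: $2,196.61 × 0.22 = $483.25
PFL insurance: $2,437.32 × 0.0042 = $10.24
Dental insurance premium: $165.49
Parking fee: $33.30
Total deductions = $159.30 + $81.41 + $37.34 + $483.25 + $10.24 + $165.49 + $33.30 = $970.33
Net pay = $2,437.32 − $970.33 = $1,466.99

$1,466.99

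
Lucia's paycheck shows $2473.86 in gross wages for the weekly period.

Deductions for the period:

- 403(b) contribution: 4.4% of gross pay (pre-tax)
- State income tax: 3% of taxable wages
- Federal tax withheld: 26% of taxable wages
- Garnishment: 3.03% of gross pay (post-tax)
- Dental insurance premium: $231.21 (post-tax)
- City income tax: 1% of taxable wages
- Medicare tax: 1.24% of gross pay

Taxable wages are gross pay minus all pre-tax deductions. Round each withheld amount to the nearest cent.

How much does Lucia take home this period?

$1318.66

403(b) contribution: $2473.86 × 0.044 = $108.85
Taxable wages = $2473.86 − $108.85 = $2365.01
City income tax: $2365.01 × 0.01 = $23.65
Federal tax withheld: $2365.01 × 0.26 = $614.90
State income tax: $2365.01 × 0.03 = $70.95
Medicare tax: $2473.86 × 0.0124 = $30.68
Dental insurance premium: $231.21
Garnishment: $2473.86 × 0.0303 = $74.96
Total deductions = $108.85 + $23.65 + $614.90 + $70.95 + $30.68 + $231.21 + $74.96 = $1155.20
Net pay = $2473.86 − $1155.20 = $1318.66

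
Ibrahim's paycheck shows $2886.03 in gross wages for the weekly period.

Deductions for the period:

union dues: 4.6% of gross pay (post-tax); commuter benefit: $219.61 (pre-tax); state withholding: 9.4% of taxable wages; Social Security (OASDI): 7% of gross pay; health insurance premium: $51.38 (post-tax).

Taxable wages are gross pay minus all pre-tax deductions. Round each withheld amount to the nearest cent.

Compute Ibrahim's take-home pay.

Commuter benefit: $219.61
Taxable wages = $2886.03 − $219.61 = $2666.42
State withholding: $2666.42 × 0.094 = $250.64
Social Security (OASDI): $2886.03 × 0.07 = $202.02
Union dues: $2886.03 × 0.046 = $132.76
Health insurance premium: $51.38
Total deductions = $219.61 + $250.64 + $202.02 + $132.76 + $51.38 = $856.41
Net pay = $2886.03 − $856.41 = $2029.62

$2029.62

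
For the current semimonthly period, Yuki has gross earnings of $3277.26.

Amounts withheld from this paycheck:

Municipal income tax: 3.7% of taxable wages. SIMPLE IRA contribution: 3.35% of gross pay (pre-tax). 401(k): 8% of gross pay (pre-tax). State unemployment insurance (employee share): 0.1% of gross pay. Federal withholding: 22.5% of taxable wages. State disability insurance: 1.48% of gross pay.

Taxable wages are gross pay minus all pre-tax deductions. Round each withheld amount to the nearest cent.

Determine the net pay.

$2092.32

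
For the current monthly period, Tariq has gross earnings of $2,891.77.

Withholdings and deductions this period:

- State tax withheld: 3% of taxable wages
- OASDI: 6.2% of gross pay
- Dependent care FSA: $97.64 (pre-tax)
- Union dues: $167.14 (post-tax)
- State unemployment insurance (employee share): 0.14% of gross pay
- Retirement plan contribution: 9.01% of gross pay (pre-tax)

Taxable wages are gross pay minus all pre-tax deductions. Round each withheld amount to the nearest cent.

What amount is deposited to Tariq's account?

$2,107.09

Dependent care FSA: $97.64
Retirement plan contribution: $2,891.77 × 0.0901 = $260.55
Pre-tax total = $97.64 + $260.55 = $358.19
Taxable wages = $2,891.77 − $358.19 = $2,533.58
State tax withheld: $2,533.58 × 0.03 = $76.01
State unemployment insurance (employee share): $2,891.77 × 0.0014 = $4.05
OASDI: $2,891.77 × 0.062 = $179.29
Union dues: $167.14
Total deductions = $97.64 + $260.55 + $76.01 + $4.05 + $179.29 + $167.14 = $784.68
Net pay = $2,891.77 − $784.68 = $2,107.09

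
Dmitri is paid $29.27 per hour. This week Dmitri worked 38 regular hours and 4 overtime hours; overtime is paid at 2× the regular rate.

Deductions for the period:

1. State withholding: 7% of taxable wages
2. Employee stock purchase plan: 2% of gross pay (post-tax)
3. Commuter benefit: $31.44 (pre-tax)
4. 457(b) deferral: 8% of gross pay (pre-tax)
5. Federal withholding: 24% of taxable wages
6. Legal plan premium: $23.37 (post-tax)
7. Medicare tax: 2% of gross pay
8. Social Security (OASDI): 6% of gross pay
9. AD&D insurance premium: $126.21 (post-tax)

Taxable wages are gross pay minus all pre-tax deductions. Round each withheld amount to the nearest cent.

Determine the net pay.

Regular pay: 38 × $29.27 = $1,112.26
Overtime pay: 4 × $29.27 × 2 = $234.16
Gross pay = $1,112.26 + $234.16 = $1,346.42
Commuter benefit: $31.44
457(b) deferral: $1,346.42 × 0.08 = $107.71
Pre-tax total = $31.44 + $107.71 = $139.15
Taxable wages = $1,346.42 − $139.15 = $1,207.27
State withholding: $1,207.27 × 0.07 = $84.51
Federal withholding: $1,207.27 × 0.24 = $289.74
Social Security (OASDI): $1,346.42 × 0.06 = $80.79
Medicare tax: $1,346.42 × 0.02 = $26.93
Legal plan premium: $23.37
AD&D insurance premium: $126.21
Employee stock purchase plan: $1,346.42 × 0.02 = $26.93
Total deductions = $31.44 + $107.71 + $84.51 + $289.74 + $80.79 + $26.93 + $23.37 + $126.21 + $26.93 = $797.63
Net pay = $1,346.42 − $797.63 = $548.79

$548.79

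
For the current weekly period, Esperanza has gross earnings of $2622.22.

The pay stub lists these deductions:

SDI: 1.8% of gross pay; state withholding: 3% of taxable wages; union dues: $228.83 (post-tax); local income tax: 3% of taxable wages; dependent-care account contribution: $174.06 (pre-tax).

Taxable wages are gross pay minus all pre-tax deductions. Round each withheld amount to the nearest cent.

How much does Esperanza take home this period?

$2025.25

Dependent-care account contribution: $174.06
Taxable wages = $2622.22 − $174.06 = $2448.16
State withholding: $2448.16 × 0.03 = $73.44
Local income tax: $2448.16 × 0.03 = $73.44
SDI: $2622.22 × 0.018 = $47.20
Union dues: $228.83
Total deductions = $174.06 + $73.44 + $73.44 + $47.20 + $228.83 = $596.97
Net pay = $2622.22 − $596.97 = $2025.25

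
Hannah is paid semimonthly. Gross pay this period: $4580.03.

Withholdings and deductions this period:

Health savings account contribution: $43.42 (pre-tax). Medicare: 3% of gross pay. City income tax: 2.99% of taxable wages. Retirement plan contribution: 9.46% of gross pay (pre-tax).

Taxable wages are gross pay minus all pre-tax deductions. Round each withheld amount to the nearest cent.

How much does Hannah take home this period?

$3843.25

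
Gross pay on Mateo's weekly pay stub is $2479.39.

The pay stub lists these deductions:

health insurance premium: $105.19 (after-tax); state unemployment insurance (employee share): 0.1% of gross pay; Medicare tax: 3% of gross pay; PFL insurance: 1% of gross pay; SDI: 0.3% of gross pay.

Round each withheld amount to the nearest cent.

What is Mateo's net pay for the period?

SDI: $2479.39 × 0.003 = $7.44
PFL insurance: $2479.39 × 0.01 = $24.79
State unemployment insurance (employee share): $2479.39 × 0.001 = $2.48
Medicare tax: $2479.39 × 0.03 = $74.38
Health insurance premium: $105.19
Total deductions = $7.44 + $24.79 + $2.48 + $74.38 + $105.19 = $214.28
Net pay = $2479.39 − $214.28 = $2265.11

$2265.11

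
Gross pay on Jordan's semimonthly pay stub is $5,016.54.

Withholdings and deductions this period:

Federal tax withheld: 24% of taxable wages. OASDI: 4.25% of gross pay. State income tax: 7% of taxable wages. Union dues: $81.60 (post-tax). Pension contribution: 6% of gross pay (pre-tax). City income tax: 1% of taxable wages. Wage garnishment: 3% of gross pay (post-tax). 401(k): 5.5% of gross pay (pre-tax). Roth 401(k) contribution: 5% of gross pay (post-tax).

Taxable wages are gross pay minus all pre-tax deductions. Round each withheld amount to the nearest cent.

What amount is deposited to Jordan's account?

$2,322.83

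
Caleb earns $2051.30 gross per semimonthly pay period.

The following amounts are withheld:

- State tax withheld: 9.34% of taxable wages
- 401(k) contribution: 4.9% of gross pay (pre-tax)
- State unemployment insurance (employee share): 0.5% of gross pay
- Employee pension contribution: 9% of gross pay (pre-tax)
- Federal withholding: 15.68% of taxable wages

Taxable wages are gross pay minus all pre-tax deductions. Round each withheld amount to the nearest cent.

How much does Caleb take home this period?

$1314.01

Employee pension contribution: $2051.30 × 0.09 = $184.62
401(k) contribution: $2051.30 × 0.049 = $100.51
Pre-tax total = $184.62 + $100.51 = $285.13
Taxable wages = $2051.30 − $285.13 = $1766.17
State tax withheld: $1766.17 × 0.0934 = $164.96
Federal withholding: $1766.17 × 0.1568 = $276.94
State unemployment insurance (employee share): $2051.30 × 0.005 = $10.26
Total deductions = $184.62 + $100.51 + $164.96 + $276.94 + $10.26 = $737.29
Net pay = $2051.30 − $737.29 = $1314.01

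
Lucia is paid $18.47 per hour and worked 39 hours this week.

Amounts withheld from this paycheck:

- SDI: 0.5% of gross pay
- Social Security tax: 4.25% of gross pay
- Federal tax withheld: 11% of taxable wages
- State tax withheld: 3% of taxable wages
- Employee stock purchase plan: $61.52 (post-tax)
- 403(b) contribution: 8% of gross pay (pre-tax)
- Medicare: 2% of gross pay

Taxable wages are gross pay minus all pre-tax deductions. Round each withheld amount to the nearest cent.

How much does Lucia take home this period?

Gross pay: 39 × $18.47 = $720.33
403(b) contribution: $720.33 × 0.08 = $57.63
Taxable wages = $720.33 − $57.63 = $662.70
State tax withheld: $662.70 × 0.03 = $19.88
Federal tax withheld: $662.70 × 0.11 = $72.90
Medicare: $720.33 × 0.02 = $14.41
Social Security tax: $720.33 × 0.0425 = $30.61
SDI: $720.33 × 0.005 = $3.60
Employee stock purchase plan: $61.52
Total deductions = $57.63 + $19.88 + $72.90 + $14.41 + $30.61 + $3.60 + $61.52 = $260.55
Net pay = $720.33 − $260.55 = $459.78

$459.78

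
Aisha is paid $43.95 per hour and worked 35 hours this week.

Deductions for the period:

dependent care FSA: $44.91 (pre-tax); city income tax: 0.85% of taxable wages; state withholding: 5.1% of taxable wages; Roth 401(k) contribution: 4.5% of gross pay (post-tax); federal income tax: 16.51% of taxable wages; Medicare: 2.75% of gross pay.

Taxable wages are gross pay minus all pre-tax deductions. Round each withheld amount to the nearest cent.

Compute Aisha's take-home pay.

Gross pay: 35 × $43.95 = $1,538.25
Dependent care FSA: $44.91
Taxable wages = $1,538.25 − $44.91 = $1,493.34
Federal income tax: $1,493.34 × 0.1651 = $246.55
State withholding: $1,493.34 × 0.051 = $76.16
City income tax: $1,493.34 × 0.0085 = $12.69
Medicare: $1,538.25 × 0.0275 = $42.30
Roth 401(k) contribution: $1,538.25 × 0.045 = $69.22
Total deductions = $44.91 + $246.55 + $76.16 + $12.69 + $42.30 + $69.22 = $491.83
Net pay = $1,538.25 − $491.83 = $1,046.42

$1,046.42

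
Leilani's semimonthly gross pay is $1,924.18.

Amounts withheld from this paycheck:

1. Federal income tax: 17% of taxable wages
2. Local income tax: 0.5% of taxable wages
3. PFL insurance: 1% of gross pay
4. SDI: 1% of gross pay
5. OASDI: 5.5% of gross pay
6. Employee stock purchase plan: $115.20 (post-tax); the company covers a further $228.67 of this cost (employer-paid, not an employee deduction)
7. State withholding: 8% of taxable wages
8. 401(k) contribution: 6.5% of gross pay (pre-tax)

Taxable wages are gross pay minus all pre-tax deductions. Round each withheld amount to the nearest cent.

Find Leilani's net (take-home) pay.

401(k) contribution: $1,924.18 × 0.065 = $125.07
Taxable wages = $1,924.18 − $125.07 = $1,799.11
Federal income tax: $1,799.11 × 0.17 = $305.85
State withholding: $1,799.11 × 0.08 = $143.93
Local income tax: $1,799.11 × 0.005 = $9.00
PFL insurance: $1,924.18 × 0.01 = $19.24
OASDI: $1,924.18 × 0.055 = $105.83
SDI: $1,924.18 × 0.01 = $19.24
Employee stock purchase plan: $115.20
(Employer's $228.67 toward employee stock purchase plan is not withheld from the employee.)
Total deductions = $125.07 + $305.85 + $143.93 + $9.00 + $19.24 + $105.83 + $19.24 + $115.20 = $843.36
Net pay = $1,924.18 − $843.36 = $1,080.82

$1,080.82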